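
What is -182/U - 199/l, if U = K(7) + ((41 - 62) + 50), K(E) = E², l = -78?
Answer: 17/78 ≈ 0.21795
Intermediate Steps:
U = 78 (U = 7² + ((41 - 62) + 50) = 49 + (-21 + 50) = 49 + 29 = 78)
-182/U - 199/l = -182/78 - 199/(-78) = -182*1/78 - 199*(-1/78) = -7/3 + 199/78 = 17/78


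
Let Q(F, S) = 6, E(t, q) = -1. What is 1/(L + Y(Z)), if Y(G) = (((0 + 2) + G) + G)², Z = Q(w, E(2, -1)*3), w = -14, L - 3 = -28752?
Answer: -1/28553 ≈ -3.5023e-5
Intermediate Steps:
L = -28749 (L = 3 - 28752 = -28749)
Z = 6
Y(G) = (2 + 2*G)² (Y(G) = ((2 + G) + G)² = (2 + 2*G)²)
1/(L + Y(Z)) = 1/(-28749 + 4*(1 + 6)²) = 1/(-28749 + 4*7²) = 1/(-28749 + 4*49) = 1/(-28749 + 196) = 1/(-28553) = -1/28553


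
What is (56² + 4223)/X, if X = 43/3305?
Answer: 24321495/43 ≈ 5.6562e+5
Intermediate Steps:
X = 43/3305 (X = 43*(1/3305) = 43/3305 ≈ 0.013011)
(56² + 4223)/X = (56² + 4223)/(43/3305) = (3136 + 4223)*(3305/43) = 7359*(3305/43) = 24321495/43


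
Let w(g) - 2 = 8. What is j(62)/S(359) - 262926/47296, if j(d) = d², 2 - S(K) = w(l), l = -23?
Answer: -11494327/23648 ≈ -486.06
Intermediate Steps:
w(g) = 10 (w(g) = 2 + 8 = 10)
S(K) = -8 (S(K) = 2 - 1*10 = 2 - 10 = -8)
j(62)/S(359) - 262926/47296 = 62²/(-8) - 262926/47296 = 3844*(-⅛) - 262926*1/47296 = -961/2 - 131463/23648 = -11494327/23648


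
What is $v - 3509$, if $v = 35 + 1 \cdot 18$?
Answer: $-3456$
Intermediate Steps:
$v = 53$ ($v = 35 + 18 = 53$)
$v - 3509 = 53 - 3509 = -3456$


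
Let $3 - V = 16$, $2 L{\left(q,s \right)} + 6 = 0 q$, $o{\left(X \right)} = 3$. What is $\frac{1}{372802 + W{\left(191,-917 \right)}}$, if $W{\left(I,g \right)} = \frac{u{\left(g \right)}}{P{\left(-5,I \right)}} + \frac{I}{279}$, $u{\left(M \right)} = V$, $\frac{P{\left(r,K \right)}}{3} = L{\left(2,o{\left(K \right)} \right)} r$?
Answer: $\frac{465}{173353114} \approx 2.6824 \cdot 10^{-6}$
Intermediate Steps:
$L{\left(q,s \right)} = -3$ ($L{\left(q,s \right)} = -3 + \frac{0 q}{2} = -3 + \frac{1}{2} \cdot 0 = -3 + 0 = -3$)
$P{\left(r,K \right)} = - 9 r$ ($P{\left(r,K \right)} = 3 \left(- 3 r\right) = - 9 r$)
$V = -13$ ($V = 3 - 16 = -13$)
$u{\left(M \right)} = -13$
$W{\left(I,g \right)} = - \frac{13}{45} + \frac{I}{279}$ ($W{\left(I,g \right)} = - \frac{13}{\left(-9\right) \left(-5\right)} + \frac{I}{279} = - \frac{13}{45} + I \frac{1}{279} = \left(-13\right) \frac{1}{45} + \frac{I}{279} = - \frac{13}{45} + \frac{I}{279}$)
$\frac{1}{372802 + W{\left(191,-917 \right)}} = \frac{1}{372802 + \left(- \frac{13}{45} + \frac{1}{279} \cdot 191\right)} = \frac{1}{372802 + \left(- \frac{13}{45} + \frac{191}{279}\right)} = \frac{1}{372802 + \frac{184}{465}} = \frac{1}{\frac{173353114}{465}} = \frac{465}{173353114}$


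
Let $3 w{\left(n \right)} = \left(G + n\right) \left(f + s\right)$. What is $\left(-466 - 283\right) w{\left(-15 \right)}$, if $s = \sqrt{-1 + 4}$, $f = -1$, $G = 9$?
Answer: $-1498 + 1498 \sqrt{3} \approx 1096.6$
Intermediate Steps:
$s = \sqrt{3} \approx 1.732$
$w{\left(n \right)} = \frac{\left(-1 + \sqrt{3}\right) \left(9 + n\right)}{3}$ ($w{\left(n \right)} = \frac{\left(9 + n\right) \left(-1 + \sqrt{3}\right)}{3} = \frac{\left(-1 + \sqrt{3}\right) \left(9 + n\right)}{3}$)
$\left(-466 - 283\right) w{\left(-15 \right)} = \left(-466 - 283\right) \left(-3 + 3 \sqrt{3} - -5 + \frac{1}{3} \left(-15\right) \sqrt{3}\right) = - 749 \left(-3 + 3 \sqrt{3} + 5 - 5 \sqrt{3}\right) = - 749 \left(2 - 2 \sqrt{3}\right) = -1498 + 1498 \sqrt{3}$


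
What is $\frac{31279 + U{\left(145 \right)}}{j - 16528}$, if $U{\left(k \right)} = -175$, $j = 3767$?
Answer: $- \frac{31104}{12761} \approx -2.4374$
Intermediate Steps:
$\frac{31279 + U{\left(145 \right)}}{j - 16528} = \frac{31279 - 175}{3767 - 16528} = \frac{31104}{-12761} = 31104 \left(- \frac{1}{12761}\right) = - \frac{31104}{12761}$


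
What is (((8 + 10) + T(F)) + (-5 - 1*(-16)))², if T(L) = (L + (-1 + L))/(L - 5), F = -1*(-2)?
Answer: 784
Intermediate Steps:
F = 2
T(L) = (-1 + 2*L)/(-5 + L)
(((8 + 10) + T(F)) + (-5 - 1*(-16)))² = (((8 + 10) + (-1 + 2*2)/(-5 + 2)) + (-5 - 1*(-16)))² = ((18 + (-1 + 4)/(-3)) + (-5 + 16))² = ((18 - ⅓*3) + 11)² = ((18 - 1) + 11)² = (17 + 11)² = 28² = 784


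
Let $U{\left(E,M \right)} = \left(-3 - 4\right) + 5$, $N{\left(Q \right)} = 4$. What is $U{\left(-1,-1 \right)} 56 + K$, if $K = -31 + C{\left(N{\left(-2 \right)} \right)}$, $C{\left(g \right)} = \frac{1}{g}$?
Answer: $- \frac{571}{4} \approx -142.75$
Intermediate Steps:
$U{\left(E,M \right)} = -2$ ($U{\left(E,M \right)} = -7 + 5 = -2$)
$K = - \frac{123}{4}$ ($K = -31 + \frac{1}{4} = - \frac{123}{4} \approx -30.75$)
$U{\left(-1,-1 \right)} 56 + K = \left(-2\right) 56 - \frac{123}{4} = -112 - \frac{123}{4} = - \frac{571}{4}$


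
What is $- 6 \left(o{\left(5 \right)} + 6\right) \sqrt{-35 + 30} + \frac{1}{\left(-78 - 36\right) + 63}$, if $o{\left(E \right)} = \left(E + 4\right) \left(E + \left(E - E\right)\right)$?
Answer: $- \frac{1}{51} - 306 i \sqrt{5} \approx -0.019608 - 684.24 i$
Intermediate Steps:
$o{\left(E \right)} = E \left(4 + E\right)$ ($o{\left(E \right)} = \left(4 + E\right) \left(E + 0\right) = \left(4 + E\right) E = E \left(4 + E\right)$)
$- 6 \left(o{\left(5 \right)} + 6\right) \sqrt{-35 + 30} + \frac{1}{\left(-78 - 36\right) + 63} = - 6 \left(5 \left(4 + 5\right) + 6\right) \sqrt{-35 + 30} + \frac{1}{\left(-78 - 36\right) + 63} = - 6 \left(5 \cdot 9 + 6\right) \sqrt{-5} + \frac{1}{\left(-78 - 36\right) + 63} = - 6 \left(45 + 6\right) i \sqrt{5} + \frac{1}{-114 + 63} = \left(-6\right) 51 i \sqrt{5} + \frac{1}{-51} = - 306 i \sqrt{5} - \frac{1}{51} = - \frac{1}{51} - 306 i \sqrt{5}$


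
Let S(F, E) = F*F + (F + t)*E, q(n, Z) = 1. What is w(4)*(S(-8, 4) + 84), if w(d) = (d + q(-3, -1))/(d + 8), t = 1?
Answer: 50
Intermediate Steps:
S(F, E) = F² + E*(1 + F) (S(F, E) = F*F + (F + 1)*E = F² + (1 + F)*E = F² + E*(1 + F))
w(d) = (1 + d)/(8 + d) (w(d) = (d + 1)/(d + 8) = (1 + d)/(8 + d))
w(4)*(S(-8, 4) + 84) = ((1 + 4)/(8 + 4))*((4 + (-8)² + 4*(-8)) + 84) = (5/12)*((4 + 64 - 32) + 84) = ((1/12)*5)*(36 + 84) = (5/12)*120 = 50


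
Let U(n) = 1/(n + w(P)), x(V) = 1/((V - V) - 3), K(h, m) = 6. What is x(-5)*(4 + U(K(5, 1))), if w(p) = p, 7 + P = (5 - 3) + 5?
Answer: -25/18 ≈ -1.3889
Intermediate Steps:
x(V) = -⅓ (x(V) = 1/(0 - 3) = 1/(-3) = -⅓)
P = 0 (P = -7 + ((5 - 3) + 5) = -7 + (2 + 5) = -7 + 7 = 0)
U(n) = 1/n (U(n) = 1/(n + 0) = 1/n)
x(-5)*(4 + U(K(5, 1))) = -(4 + 1/6)/3 = -(4 + ⅙)/3 = -⅓*25/6 = -25/18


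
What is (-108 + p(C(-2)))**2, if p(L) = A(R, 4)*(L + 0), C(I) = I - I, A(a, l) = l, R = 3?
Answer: 11664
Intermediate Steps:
C(I) = 0
p(L) = 4*L (p(L) = 4*(L + 0) = 4*L)
(-108 + p(C(-2)))**2 = (-108 + 4*0)**2 = (-108 + 0)**2 = (-108)**2 = 11664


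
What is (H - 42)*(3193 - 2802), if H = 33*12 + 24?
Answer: 147798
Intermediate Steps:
H = 420 (H = 396 + 24 = 420)
(H - 42)*(3193 - 2802) = (420 - 42)*(3193 - 2802) = 378*391 = 147798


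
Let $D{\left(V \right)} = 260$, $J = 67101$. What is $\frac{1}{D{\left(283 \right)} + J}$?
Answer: $\frac{1}{67361} \approx 1.4845 \cdot 10^{-5}$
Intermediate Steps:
$\frac{1}{D{\left(283 \right)} + J} = \frac{1}{260 + 67101} = \frac{1}{67361}$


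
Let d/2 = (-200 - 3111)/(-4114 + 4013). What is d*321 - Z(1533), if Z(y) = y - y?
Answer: 2125662/101 ≈ 21046.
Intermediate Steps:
d = 6622/101 (d = 2*((-200 - 3111)/(-4114 + 4013)) = 2*(-3311/(-101)) = 2*(-3311*(-1/101)) = 2*(3311/101) = 6622/101 ≈ 65.564)
Z(y) = 0
d*321 - Z(1533) = (6622/101)*321 - 1*0 = 2125662/101 + 0 = 2125662/101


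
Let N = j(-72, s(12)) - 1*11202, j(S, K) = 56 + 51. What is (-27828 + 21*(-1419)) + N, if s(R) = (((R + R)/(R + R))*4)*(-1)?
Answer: -68722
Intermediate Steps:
s(R) = -4 (s(R) = (((2*R)/((2*R)))*4)*(-1) = (((2*R)*(1/(2*R)))*4)*(-1) = (1*4)*(-1) = 4*(-1) = -4)
j(S, K) = 107
N = -11095 (N = 107 - 1*11202 = 107 - 11202 = -11095)
(-27828 + 21*(-1419)) + N = (-27828 + 21*(-1419)) - 11095 = (-27828 - 29799) - 11095 = -57627 - 11095 = -68722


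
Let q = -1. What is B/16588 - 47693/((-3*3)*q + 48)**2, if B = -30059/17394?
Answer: -4587012898129/312479800776 ≈ -14.679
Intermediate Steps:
B = -30059/17394 (B = -30059*1/17394 = -30059/17394 ≈ -1.7281)
B/16588 - 47693/((-3*3)*q + 48)**2 = -30059/17394/16588 - 47693/(-3*3*(-1) + 48)**2 = -30059/17394*1/16588 - 47693/(-9*(-1) + 48)**2 = -30059/288531672 - 47693/(9 + 48)**2 = -30059/288531672 - 47693/(57**2) = -30059/288531672 - 47693/3249 = -4587012898129/312479800776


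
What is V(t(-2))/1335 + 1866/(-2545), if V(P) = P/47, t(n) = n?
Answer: -23417452/31937205 ≈ -0.73323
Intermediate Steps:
V(P) = P/47 (V(P) = P*(1/47) = P/47)
V(t(-2))/1335 + 1866/(-2545) = ((1/47)*(-2))/1335 + 1866/(-2545) = -2/47*1/1335 + 1866*(-1/2545) = -2/62745 - 1866/2545 = -23417452/31937205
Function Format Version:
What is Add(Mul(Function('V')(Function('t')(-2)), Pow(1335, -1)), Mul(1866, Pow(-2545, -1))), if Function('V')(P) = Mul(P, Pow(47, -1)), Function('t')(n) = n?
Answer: Rational(-23417452, 31937205) ≈ -0.73323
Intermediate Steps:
Function('V')(P) = Mul(Rational(1, 47), P) (Function('V')(P) = Mul(P, Rational(1, 47)) = Mul(Rational(1, 47), P))
Add(Mul(Function('V')(Function('t')(-2)), Pow(1335, -1)), Mul(1866, Pow(-2545, -1))) = Add(Mul(Mul(Rational(1, 47), -2), Pow(1335, -1)), Mul(1866, Pow(-2545, -1))) = Add(Mul(Rational(-2, 47), Rational(1, 1335)), Mul(1866, Rational(-1, 2545))) = Add(Rational(-2, 62745), Rational(-1866, 2545)) = Rational(-23417452, 31937205)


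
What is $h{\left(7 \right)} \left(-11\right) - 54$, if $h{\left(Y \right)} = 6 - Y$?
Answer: $-43$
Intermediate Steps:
$h{\left(7 \right)} \left(-11\right) - 54 = \left(6 - 7\right) \left(-11\right) - 54 = \left(-1\right) \left(-11\right) - 54 = 11 - 54 = -43$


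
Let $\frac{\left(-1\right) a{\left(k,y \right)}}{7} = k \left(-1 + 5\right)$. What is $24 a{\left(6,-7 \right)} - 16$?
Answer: $-4048$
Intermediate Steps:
$a{\left(k,y \right)} = - 28 k$ ($a{\left(k,y \right)} = - 7 k \left(-1 + 5\right) = - 7 k 4 = - 7 \cdot 4 k = - 28 k$)
$24 a{\left(6,-7 \right)} - 16 = 24 \left(\left(-28\right) 6\right) - 16 = 24 \left(-168\right) - 16 = -4032 - 16 = -4048$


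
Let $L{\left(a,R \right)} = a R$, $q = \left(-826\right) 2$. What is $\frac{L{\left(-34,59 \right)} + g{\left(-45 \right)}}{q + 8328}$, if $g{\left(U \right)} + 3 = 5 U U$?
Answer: $\frac{2029}{1669} \approx 1.2157$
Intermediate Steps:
$g{\left(U \right)} = -3 + 5 U^{2}$ ($g{\left(U \right)} = -3 + 5 U U = -3 + 5 U^{2}$)
$q = -1652$
$L{\left(a,R \right)} = R a$
$\frac{L{\left(-34,59 \right)} + g{\left(-45 \right)}}{q + 8328} = \frac{59 \left(-34\right) - \left(3 - 5 \left(-45\right)^{2}\right)}{-1652 + 8328} = \frac{-2006 + \left(-3 + 5 \cdot 2025\right)}{6676} = \left(-2006 + \left(-3 + 10125\right)\right) \frac{1}{6676} = \left(-2006 + 10122\right) \frac{1}{6676} = 8116 \cdot \frac{1}{6676} = \frac{2029}{1669}$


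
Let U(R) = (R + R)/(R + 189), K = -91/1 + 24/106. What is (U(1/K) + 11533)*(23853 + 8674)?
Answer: 170540741865252/454613 ≈ 3.7513e+8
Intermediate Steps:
K = -4811/53 (K = -91*1 + 24*(1/106) = -91 + 12/53 = -4811/53 ≈ -90.774)
U(R) = 2*R/(189 + R) (U(R) = (2*R)/(189 + R) = 2*R/(189 + R))
(U(1/K) + 11533)*(23853 + 8674) = (2/((-4811/53)*(189 + 1/(-4811/53))) + 11533)*(23853 + 8674) = (2*(-53/4811)/(189 - 53/4811) + 11533)*32527 = (2*(-53/4811)/(909226/4811) + 11533)*32527 = (2*(-53/4811)*(4811/909226) + 11533)*32527 = (-53/454613 + 11533)*32527 = (5243051676/454613)*32527 = 170540741865252/454613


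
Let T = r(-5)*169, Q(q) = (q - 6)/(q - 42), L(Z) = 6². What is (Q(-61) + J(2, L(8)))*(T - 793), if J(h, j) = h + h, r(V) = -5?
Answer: -784602/103 ≈ -7617.5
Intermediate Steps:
L(Z) = 36
Q(q) = (-6 + q)/(-42 + q)
J(h, j) = 2*h
T = -845 (T = -5*169 = -845)
(Q(-61) + J(2, L(8)))*(T - 793) = ((-6 - 61)/(-42 - 61) + 2*2)*(-845 - 793) = (-67/(-103) + 4)*(-1638) = (-1/103*(-67) + 4)*(-1638) = (67/103 + 4)*(-1638) = (479/103)*(-1638) = -784602/103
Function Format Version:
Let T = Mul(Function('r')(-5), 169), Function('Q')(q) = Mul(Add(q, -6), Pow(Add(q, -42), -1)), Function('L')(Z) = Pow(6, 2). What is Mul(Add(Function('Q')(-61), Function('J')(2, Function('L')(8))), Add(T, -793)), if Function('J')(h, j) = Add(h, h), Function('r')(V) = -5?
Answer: Rational(-784602, 103) ≈ -7617.5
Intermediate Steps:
Function('L')(Z) = 36
Function('Q')(q) = Mul(Pow(Add(-42, q), -1), Add(-6, q)) (Function('Q')(q) = Mul(Add(-6, q), Pow(Add(-42, q), -1)) = Mul(Pow(Add(-42, q), -1), Add(-6, q)))
Function('J')(h, j) = Mul(2, h)
T = -845 (T = Mul(-5, 169) = -845)
Mul(Add(Function('Q')(-61), Function('J')(2, Function('L')(8))), Add(T, -793)) = Mul(Add(Mul(Pow(Add(-42, -61), -1), Add(-6, -61)), Mul(2, 2)), Add(-845, -793)) = Mul(Add(Mul(Pow(-103, -1), -67), 4), -1638) = Mul(Add(Mul(Rational(-1, 103), -67), 4), -1638) = Mul(Add(Rational(67, 103), 4), -1638) = Mul(Rational(479, 103), -1638) = Rational(-784602, 103)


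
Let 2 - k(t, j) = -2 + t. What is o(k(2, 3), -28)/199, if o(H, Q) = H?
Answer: 2/199 ≈ 0.010050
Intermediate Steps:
k(t, j) = 4 - t (k(t, j) = 2 - (-2 + t) = 2 + (2 - t) = 4 - t)
o(k(2, 3), -28)/199 = (4 - 1*2)/199 = (4 - 2)*(1/199) = 2*(1/199) = 2/199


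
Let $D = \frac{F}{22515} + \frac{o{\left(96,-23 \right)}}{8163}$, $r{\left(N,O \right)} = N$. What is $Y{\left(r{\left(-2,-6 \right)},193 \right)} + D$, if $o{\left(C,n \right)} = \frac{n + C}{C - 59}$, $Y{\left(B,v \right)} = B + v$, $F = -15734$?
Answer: $\frac{431364343052}{2266742655} \approx 190.3$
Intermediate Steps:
$o{\left(C,n \right)} = \frac{C + n}{-59 + C}$
$D = - \frac{1583504053}{2266742655}$ ($D = - \frac{15734}{22515} + \frac{\frac{1}{-59 + 96} \left(96 - 23\right)}{8163} = \left(-15734\right) \frac{1}{22515} + \frac{1}{37} \cdot 73 \cdot \frac{1}{8163} = - \frac{15734}{22515} + \frac{1}{37} \cdot 73 \cdot \frac{1}{8163} = - \frac{15734}{22515} + \frac{73}{37} \cdot \frac{1}{8163} = - \frac{15734}{22515} + \frac{73}{302031} = - \frac{1583504053}{2266742655} \approx -0.69858$)
$Y{\left(r{\left(-2,-6 \right)},193 \right)} + D = \left(-2 + 193\right) - \frac{1583504053}{2266742655} = 191 - \frac{1583504053}{2266742655} = \frac{431364343052}{2266742655}$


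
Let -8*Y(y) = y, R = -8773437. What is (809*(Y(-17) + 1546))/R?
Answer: -10019465/70187496 ≈ -0.14275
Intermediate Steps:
Y(y) = -y/8
(809*(Y(-17) + 1546))/R = (809*(-⅛*(-17) + 1546))/(-8773437) = (809*(17/8 + 1546))*(-1/8773437) = (809*(12385/8))*(-1/8773437) = (10019465/8)*(-1/8773437) = -10019465/70187496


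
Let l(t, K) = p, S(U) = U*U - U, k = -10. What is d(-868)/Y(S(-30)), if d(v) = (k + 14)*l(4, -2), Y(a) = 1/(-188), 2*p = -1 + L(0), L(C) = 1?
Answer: 0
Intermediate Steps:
p = 0 (p = (-1 + 1)/2 = (1/2)*0 = 0)
S(U) = U**2 - U
l(t, K) = 0
Y(a) = -1/188
d(v) = 0 (d(v) = (-10 + 14)*0 = 4*0 = 0)
d(-868)/Y(S(-30)) = 0/(-1/188) = 0*(-188) = 0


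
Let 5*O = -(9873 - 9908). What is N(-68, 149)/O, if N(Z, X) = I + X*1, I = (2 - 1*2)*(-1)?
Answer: 149/7 ≈ 21.286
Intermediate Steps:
O = 7 (O = (-(9873 - 9908))/5 = (-1*(-35))/5 = (⅕)*35 = 7)
I = 0 (I = (2 - 2)*(-1) = 0*(-1) = 0)
N(Z, X) = X (N(Z, X) = 0 + X*1 = 0 + X = X)
N(-68, 149)/O = 149/7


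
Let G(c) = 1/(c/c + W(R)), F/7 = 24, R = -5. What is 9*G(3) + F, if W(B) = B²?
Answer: 4377/26 ≈ 168.35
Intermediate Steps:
F = 168 (F = 7*24 = 168)
G(c) = 1/26 (G(c) = 1/(c/c + (-5)²) = 1/(1 + 25) = 1/26)
9*G(3) + F = 9*(1/26) + 168 = 9/26 + 168 = 4377/26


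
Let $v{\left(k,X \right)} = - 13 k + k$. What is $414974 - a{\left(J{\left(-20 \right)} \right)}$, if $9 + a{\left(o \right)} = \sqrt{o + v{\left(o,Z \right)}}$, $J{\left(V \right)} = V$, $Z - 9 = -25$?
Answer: $414983 - 2 \sqrt{55} \approx 4.1497 \cdot 10^{5}$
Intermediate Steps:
$Z = -16$ ($Z = 9 - 25 = -16$)
$v{\left(k,X \right)} = - 12 k$
$a{\left(o \right)} = -9 + \sqrt{11} \sqrt{- o}$ ($a{\left(o \right)} = -9 + \sqrt{o - 12 o} = -9 + \sqrt{- 11 o} = -9 + \sqrt{11} \sqrt{- o}$)
$414974 - a{\left(J{\left(-20 \right)} \right)} = 414974 - \left(-9 + \sqrt{11} \sqrt{\left(-1\right) \left(-20\right)}\right) = 414974 - \left(-9 + \sqrt{11} \sqrt{20}\right) = 414974 - \left(-9 + \sqrt{11} \cdot 2 \sqrt{5}\right) = 414974 - \left(-9 + 2 \sqrt{55}\right) = 414974 + \left(9 - 2 \sqrt{55}\right) = 414983 - 2 \sqrt{55}$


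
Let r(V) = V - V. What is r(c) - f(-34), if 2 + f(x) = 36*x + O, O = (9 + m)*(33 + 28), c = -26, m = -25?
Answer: 2202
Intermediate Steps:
O = -976 (O = (9 - 25)*(33 + 28) = -16*61 = -976)
r(V) = 0
f(x) = -978 + 36*x (f(x) = -2 + (36*x - 976) = -2 + (-976 + 36*x) = -978 + 36*x)
r(c) - f(-34) = 0 - (-978 + 36*(-34)) = 0 - (-978 - 1224) = 0 - 1*(-2202) = 0 + 2202 = 2202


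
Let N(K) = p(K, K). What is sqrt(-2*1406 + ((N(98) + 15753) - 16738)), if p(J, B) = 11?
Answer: I*sqrt(3786) ≈ 61.53*I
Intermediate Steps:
N(K) = 11
sqrt(-2*1406 + ((N(98) + 15753) - 16738)) = sqrt(-2*1406 + ((11 + 15753) - 16738)) = sqrt(-2812 + (15764 - 16738)) = sqrt(-2812 - 974) = sqrt(-3786) = I*sqrt(3786)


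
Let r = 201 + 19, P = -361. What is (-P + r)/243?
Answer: 581/243 ≈ 2.3909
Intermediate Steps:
r = 220
(-P + r)/243 = (-1*(-361) + 220)/243 = (361 + 220)*(1/243) = 581*(1/243) = 581/243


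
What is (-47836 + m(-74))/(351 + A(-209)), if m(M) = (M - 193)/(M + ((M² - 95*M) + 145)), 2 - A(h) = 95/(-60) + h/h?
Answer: -7219603668/53364211 ≈ -135.29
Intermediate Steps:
A(h) = 31/12 (A(h) = 2 - (95/(-60) + h/h) = 2 - (95*(-1/60) + 1) = 2 - (-19/12 + 1) = 2 - 1*(-7/12) = 2 + 7/12 = 31/12)
m(M) = (-193 + M)/(145 + M² - 94*M) (m(M) = (-193 + M)/(M + (145 + M² - 95*M)) = (-193 + M)/(145 + M² - 94*M))
(-47836 + m(-74))/(351 + A(-209)) = (-47836 + (-193 - 74)/(145 + (-74)² - 94*(-74)))/(351 + 31/12) = (-47836 - 267/(145 + 5476 + 6956))/(4243/12) = (-47836 - 267/12577)*(12/4243) = -601633639/12577*12/4243 = -7219603668/53364211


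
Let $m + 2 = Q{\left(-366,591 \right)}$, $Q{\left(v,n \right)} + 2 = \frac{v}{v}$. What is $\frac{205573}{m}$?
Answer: $- \frac{205573}{3} \approx -68524.0$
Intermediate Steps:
$Q{\left(v,n \right)} = -1$ ($Q{\left(v,n \right)} = -2 + \frac{v}{v} = -2 + 1 = -1$)
$m = -3$ ($m = -2 - 1 = -3$)
$\frac{205573}{m} = \frac{205573}{-3} = 205573 \left(- \frac{1}{3}\right) = - \frac{205573}{3}$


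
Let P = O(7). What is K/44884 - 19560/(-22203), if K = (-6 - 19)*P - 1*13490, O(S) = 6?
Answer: 47923510/83046621 ≈ 0.57707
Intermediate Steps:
P = 6
K = -13640 (K = (-6 - 19)*6 - 1*13490 = -25*6 - 13490 = -150 - 13490 = -13640)
K/44884 - 19560/(-22203) = -13640/44884 - 19560/(-22203) = -13640*1/44884 - 19560*(-1/22203) = -3410/11221 + 6520/7401 = 47923510/83046621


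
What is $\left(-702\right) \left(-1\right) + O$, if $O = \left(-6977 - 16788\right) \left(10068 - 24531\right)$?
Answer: $343713897$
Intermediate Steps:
$O = 343713195$ ($O = \left(-23765\right) \left(-14463\right) = 343713195$)
$\left(-702\right) \left(-1\right) + O = \left(-702\right) \left(-1\right) + 343713195 = 702 + 343713195 = 343713897$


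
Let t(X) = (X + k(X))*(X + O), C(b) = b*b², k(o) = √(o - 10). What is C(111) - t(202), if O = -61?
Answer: 1339149 - 1128*√3 ≈ 1.3372e+6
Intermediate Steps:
k(o) = √(-10 + o)
C(b) = b³
t(X) = (-61 + X)*(X + √(-10 + X)) (t(X) = (X + √(-10 + X))*(X - 61) = (X + √(-10 + X))*(-61 + X) = (-61 + X)*(X + √(-10 + X)))
C(111) - t(202) = 111³ - (202² - 61*202 - 61*√(-10 + 202) + 202*√(-10 + 202)) = 1367631 - (40804 - 12322 - 488*√3 + 202*√192) = 1367631 - (40804 - 12322 - 488*√3 + 202*(8*√3)) = 1367631 - (40804 - 12322 - 488*√3 + 1616*√3) = 1367631 - (28482 + 1128*√3) = 1367631 + (-28482 - 1128*√3) = 1339149 - 1128*√3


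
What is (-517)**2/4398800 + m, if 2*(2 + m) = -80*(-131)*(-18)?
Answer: -414903346311/4398800 ≈ -94322.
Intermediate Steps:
m = -94322 (m = -2 + (-80*(-131)*(-18))/2 = -2 + (10480*(-18))/2 = -2 + (1/2)*(-188640) = -2 - 94320 = -94322)
(-517)**2/4398800 + m = (-517)**2/4398800 - 94322 = 267289*(1/4398800) - 94322 = 267289/4398800 - 94322 = -414903346311/4398800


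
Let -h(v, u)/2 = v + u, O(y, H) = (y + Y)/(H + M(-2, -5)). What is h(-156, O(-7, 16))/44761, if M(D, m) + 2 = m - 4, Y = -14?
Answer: 1602/223805 ≈ 0.0071580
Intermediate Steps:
M(D, m) = -6 + m (M(D, m) = -2 + (m - 4) = -2 + (-4 + m) = -6 + m)
O(y, H) = (-14 + y)/(-11 + H) (O(y, H) = (y - 14)/(H + (-6 - 5)) = (-14 + y)/(H - 11) = (-14 + y)/(-11 + H))
h(v, u) = -2*u - 2*v (h(v, u) = -2*(v + u) = -2*(u + v) = -2*u - 2*v)
h(-156, O(-7, 16))/44761 = (-2*(-14 - 7)/(-11 + 16) - 2*(-156))/44761 = (-2*(-21)/5 + 312)*(1/44761) = (-2*(-21/5) + 312)*(1/44761) = (42/5 + 312)*(1/44761) = (1602/5)*(1/44761) = 1602/223805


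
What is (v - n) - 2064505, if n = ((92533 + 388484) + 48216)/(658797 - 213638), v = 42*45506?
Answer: -68222481460/445159 ≈ -1.5325e+5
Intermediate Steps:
v = 1911252
n = 529233/445159 (n = (481017 + 48216)/445159 = 529233*(1/445159) = 529233/445159 ≈ 1.1889)
(v - n) - 2064505 = (1911252 - 1*529233/445159) - 2064505 = (1911252 - 529233/445159) - 2064505 = 850810499835/445159 - 2064505 = -68222481460/445159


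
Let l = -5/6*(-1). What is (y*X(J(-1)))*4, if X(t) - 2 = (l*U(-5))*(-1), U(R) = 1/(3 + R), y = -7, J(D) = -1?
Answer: -203/3 ≈ -67.667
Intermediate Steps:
l = ⅚ (l = -5*⅙*(-1) = -⅚*(-1) = ⅚ ≈ 0.83333)
X(t) = 29/12 (X(t) = 2 + (5/(6*(3 - 5)))*(-1) = 2 + ((⅚)/(-2))*(-1) = 2 + ((⅚)*(-½))*(-1) = 2 - 5/12*(-1) = 2 + 5/12 = 29/12)
(y*X(J(-1)))*4 = -7*29/12*4 = -203/12*4 = -203/3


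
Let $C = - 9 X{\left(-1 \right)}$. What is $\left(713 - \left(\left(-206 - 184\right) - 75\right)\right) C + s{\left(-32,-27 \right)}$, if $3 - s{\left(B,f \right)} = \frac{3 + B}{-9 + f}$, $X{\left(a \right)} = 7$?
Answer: $- \frac{2671625}{36} \approx -74212.0$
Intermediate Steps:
$s{\left(B,f \right)} = 3 - \frac{3 + B}{-9 + f}$
$C = -63$ ($C = \left(-9\right) 7 = -63$)
$\left(713 - \left(\left(-206 - 184\right) - 75\right)\right) C + s{\left(-32,-27 \right)} = \left(713 - \left(\left(-206 - 184\right) - 75\right)\right) \left(-63\right) + \frac{-30 - -32 + 3 \left(-27\right)}{-9 - 27} = \left(713 - \left(-390 - 75\right)\right) \left(-63\right) + \frac{-30 + 32 - 81}{-36} = \left(713 - -465\right) \left(-63\right) - - \frac{79}{36} = \left(713 + 465\right) \left(-63\right) + \frac{79}{36} = 1178 \left(-63\right) + \frac{79}{36} = -74214 + \frac{79}{36} = - \frac{2671625}{36}$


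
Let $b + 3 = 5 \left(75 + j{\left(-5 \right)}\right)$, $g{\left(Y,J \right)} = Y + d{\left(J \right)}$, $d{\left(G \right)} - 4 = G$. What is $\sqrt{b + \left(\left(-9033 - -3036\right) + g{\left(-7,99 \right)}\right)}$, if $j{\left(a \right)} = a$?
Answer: $i \sqrt{5554} \approx 74.525 i$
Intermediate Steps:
$d{\left(G \right)} = 4 + G$
$g{\left(Y,J \right)} = 4 + J + Y$ ($g{\left(Y,J \right)} = Y + \left(4 + J\right) = 4 + J + Y$)
$b = 347$ ($b = -3 + 5 \left(75 - 5\right) = -3 + 5 \cdot 70 = -3 + 350 = 347$)
$\sqrt{b + \left(\left(-9033 - -3036\right) + g{\left(-7,99 \right)}\right)} = \sqrt{347 + \left(\left(-9033 - -3036\right) + \left(4 + 99 - 7\right)\right)} = \sqrt{347 + \left(\left(-9033 + 3036\right) + 96\right)} = \sqrt{347 + \left(-5997 + 96\right)} = \sqrt{347 - 5901} = \sqrt{-5554} = i \sqrt{5554}$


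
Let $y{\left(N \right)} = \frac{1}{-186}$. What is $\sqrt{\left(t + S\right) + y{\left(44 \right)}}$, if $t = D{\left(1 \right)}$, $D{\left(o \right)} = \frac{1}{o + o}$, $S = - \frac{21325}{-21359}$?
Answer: $\frac{\sqrt{6130182513}}{64077} \approx 1.2219$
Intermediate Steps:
$y{\left(N \right)} = - \frac{1}{186}$
$S = \frac{21325}{21359}$ ($S = \left(-21325\right) \left(- \frac{1}{21359}\right) = \frac{21325}{21359} \approx 0.99841$)
$D{\left(o \right)} = \frac{1}{2 o}$
$t = \frac{1}{2}$ ($t = \frac{1}{2 \cdot 1} = \frac{1}{2} \cdot 1 = \frac{1}{2} \approx 0.5$)
$\sqrt{\left(t + S\right) + y{\left(44 \right)}} = \sqrt{\left(\frac{1}{2} + \frac{21325}{21359}\right) - \frac{1}{186}} = \sqrt{\frac{64009}{42718} - \frac{1}{186}} = \sqrt{\frac{95669}{64077}} = \frac{\sqrt{6130182513}}{64077}$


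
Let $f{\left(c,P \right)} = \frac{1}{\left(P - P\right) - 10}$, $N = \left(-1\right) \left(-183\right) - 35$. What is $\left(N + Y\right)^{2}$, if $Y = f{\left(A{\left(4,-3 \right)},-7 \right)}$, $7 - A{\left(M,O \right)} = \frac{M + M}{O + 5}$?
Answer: $\frac{2187441}{100} \approx 21874.0$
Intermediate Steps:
$N = 148$ ($N = 183 - 35 = 148$)
$A{\left(M,O \right)} = 7 - \frac{2 M}{5 + O}$ ($A{\left(M,O \right)} = 7 - \frac{M + M}{O + 5} = 7 - \frac{2 M}{5 + O}$)
$f{\left(c,P \right)} = - \frac{1}{10}$ ($f{\left(c,P \right)} = \frac{1}{0 - 10} = \frac{1}{-10} = - \frac{1}{10}$)
$Y = - \frac{1}{10} \approx -0.1$
$\left(N + Y\right)^{2} = \left(148 - \frac{1}{10}\right)^{2} = \left(\frac{1479}{10}\right)^{2} = \frac{2187441}{100}$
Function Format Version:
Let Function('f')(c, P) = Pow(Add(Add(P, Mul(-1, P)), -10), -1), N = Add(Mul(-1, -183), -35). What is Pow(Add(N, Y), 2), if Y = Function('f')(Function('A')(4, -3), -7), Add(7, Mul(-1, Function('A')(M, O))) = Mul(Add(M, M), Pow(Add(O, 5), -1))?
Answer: Rational(2187441, 100) ≈ 21874.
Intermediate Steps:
N = 148 (N = Add(183, -35) = 148)
Function('A')(M, O) = Add(7, Mul(-2, M, Pow(Add(5, O), -1))) (Function('A')(M, O) = Add(7, Mul(-1, Mul(Add(M, M), Pow(Add(O, 5), -1)))) = Add(7, Mul(-1, Mul(Mul(2, M), Pow(Add(5, O), -1)))) = Add(7, Mul(-1, Mul(2, M, Pow(Add(5, O), -1)))) = Add(7, Mul(-2, M, Pow(Add(5, O), -1))))
Function('f')(c, P) = Rational(-1, 10) (Function('f')(c, P) = Pow(Add(0, -10), -1) = Pow(-10, -1) = Rational(-1, 10))
Y = Rational(-1, 10) ≈ -0.10000
Pow(Add(N, Y), 2) = Pow(Add(148, Rational(-1, 10)), 2) = Pow(Rational(1479, 10), 2) = Rational(2187441, 100)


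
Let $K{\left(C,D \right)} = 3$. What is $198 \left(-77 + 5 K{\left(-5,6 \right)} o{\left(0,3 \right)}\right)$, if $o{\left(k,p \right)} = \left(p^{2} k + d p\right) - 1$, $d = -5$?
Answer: $-62766$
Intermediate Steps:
$o{\left(k,p \right)} = -1 - 5 p + k p^{2}$ ($o{\left(k,p \right)} = \left(p^{2} k - 5 p\right) - 1 = \left(k p^{2} - 5 p\right) - 1 = \left(- 5 p + k p^{2}\right) - 1 = -1 - 5 p + k p^{2}$)
$198 \left(-77 + 5 K{\left(-5,6 \right)} o{\left(0,3 \right)}\right) = 198 \left(-77 + 5 \cdot 3 \left(-1 - 15 + 0 \cdot 3^{2}\right)\right) = 198 \left(-77 + 15 \left(-1 - 15 + 0 \cdot 9\right)\right) = 198 \left(-77 + 15 \left(-1 - 15 + 0\right)\right) = 198 \left(-77 + 15 \left(-16\right)\right) = 198 \left(-77 - 240\right) = 198 \left(-317\right) = -62766$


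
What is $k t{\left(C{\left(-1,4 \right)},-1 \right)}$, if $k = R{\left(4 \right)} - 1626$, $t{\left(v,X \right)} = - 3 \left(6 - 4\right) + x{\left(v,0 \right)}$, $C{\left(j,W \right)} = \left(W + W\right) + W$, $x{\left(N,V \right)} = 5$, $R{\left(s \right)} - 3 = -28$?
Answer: $1651$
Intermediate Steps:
$R{\left(s \right)} = -25$ ($R{\left(s \right)} = 3 - 28 = -25$)
$C{\left(j,W \right)} = 3 W$ ($C{\left(j,W \right)} = 2 W + W = 3 W$)
$t{\left(v,X \right)} = -1$ ($t{\left(v,X \right)} = - 3 \left(6 - 4\right) + 5 = \left(-3\right) 2 + 5 = -6 + 5 = -1$)
$k = -1651$ ($k = -25 - 1626 = -1651$)
$k t{\left(C{\left(-1,4 \right)},-1 \right)} = \left(-1651\right) \left(-1\right) = 1651$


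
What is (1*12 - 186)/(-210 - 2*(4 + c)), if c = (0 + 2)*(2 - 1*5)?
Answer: 87/103 ≈ 0.84466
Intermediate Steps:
c = -6 (c = 2*(2 - 5) = 2*(-3) = -6)
(1*12 - 186)/(-210 - 2*(4 + c)) = (1*12 - 186)/(-210 - 2*(4 - 6)) = (12 - 186)/(-210 - 2*(-2)) = -174/(-210 + 4) = -174/(-206) = -174*(-1/206) = 87/103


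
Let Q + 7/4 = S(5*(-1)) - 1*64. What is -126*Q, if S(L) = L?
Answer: 17829/2 ≈ 8914.5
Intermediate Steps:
Q = -283/4 (Q = -7/4 + (5*(-1) - 1*64) = -7/4 + (-5 - 64) = -7/4 - 69 = -283/4 ≈ -70.750)
-126*Q = -126*(-283/4) = 17829/2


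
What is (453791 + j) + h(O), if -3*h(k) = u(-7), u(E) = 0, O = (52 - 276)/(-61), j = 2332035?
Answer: 2785826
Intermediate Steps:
O = 224/61 (O = -224*(-1/61) = 224/61 ≈ 3.6721)
h(k) = 0 (h(k) = -⅓*0 = 0)
(453791 + j) + h(O) = (453791 + 2332035) + 0 = 2785826 + 0 = 2785826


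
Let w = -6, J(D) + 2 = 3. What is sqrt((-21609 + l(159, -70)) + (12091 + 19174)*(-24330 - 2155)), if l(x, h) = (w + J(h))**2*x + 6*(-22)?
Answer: I*sqrt(828071291) ≈ 28776.0*I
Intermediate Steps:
J(D) = 1 (J(D) = -2 + 3 = 1)
l(x, h) = -132 + 25*x (l(x, h) = (-6 + 1)**2*x + 6*(-22) = (-5)**2*x - 132 = 25*x - 132 = -132 + 25*x)
sqrt((-21609 + l(159, -70)) + (12091 + 19174)*(-24330 - 2155)) = sqrt((-21609 + (-132 + 25*159)) + (12091 + 19174)*(-24330 - 2155)) = sqrt((-21609 + (-132 + 3975)) + 31265*(-26485)) = sqrt((-21609 + 3843) - 828053525) = sqrt(-17766 - 828053525) = sqrt(-828071291) = I*sqrt(828071291)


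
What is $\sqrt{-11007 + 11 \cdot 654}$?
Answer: $i \sqrt{3813} \approx 61.75 i$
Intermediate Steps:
$\sqrt{-11007 + 11 \cdot 654} = \sqrt{-11007 + 7194} = \sqrt{-3813} = i \sqrt{3813}$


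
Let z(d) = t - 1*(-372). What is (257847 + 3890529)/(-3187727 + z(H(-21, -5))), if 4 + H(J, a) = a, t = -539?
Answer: -2074188/1593947 ≈ -1.3013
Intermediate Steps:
H(J, a) = -4 + a
z(d) = -167 (z(d) = -539 - 1*(-372) = -539 + 372 = -167)
(257847 + 3890529)/(-3187727 + z(H(-21, -5))) = (257847 + 3890529)/(-3187727 - 167) = 4148376/(-3187894) = 4148376*(-1/3187894) = -2074188/1593947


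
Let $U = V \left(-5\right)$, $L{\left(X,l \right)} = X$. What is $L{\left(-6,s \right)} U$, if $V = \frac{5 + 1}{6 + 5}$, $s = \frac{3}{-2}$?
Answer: $\frac{180}{11} \approx 16.364$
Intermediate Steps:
$s = - \frac{3}{2}$ ($s = 3 \left(- \frac{1}{2}\right) = - \frac{3}{2} \approx -1.5$)
$V = \frac{6}{11} \approx 0.54545$
$U = - \frac{30}{11}$ ($U = \frac{6}{11} \left(-5\right) = - \frac{30}{11} \approx -2.7273$)
$L{\left(-6,s \right)} U = \left(-6\right) \left(- \frac{30}{11}\right) = \frac{180}{11}$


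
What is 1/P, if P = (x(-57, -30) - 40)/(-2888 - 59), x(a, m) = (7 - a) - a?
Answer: -2947/81 ≈ -36.383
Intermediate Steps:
x(a, m) = 7 - 2*a
P = -81/2947 (P = ((7 - 2*(-57)) - 40)/(-2888 - 59) = ((7 + 114) - 40)/(-2947) = (121 - 40)*(-1/2947) = 81*(-1/2947) = -81/2947 ≈ -0.027486)
1/P = 1/(-81/2947) = -2947/81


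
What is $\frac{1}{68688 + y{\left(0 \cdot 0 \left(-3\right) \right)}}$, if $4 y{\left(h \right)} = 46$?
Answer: $\frac{2}{137399} \approx 1.4556 \cdot 10^{-5}$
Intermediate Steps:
$y{\left(h \right)} = \frac{23}{2}$ ($y{\left(h \right)} = \frac{1}{4} \cdot 46 = \frac{23}{2}$)
$\frac{1}{68688 + y{\left(0 \cdot 0 \left(-3\right) \right)}} = \frac{1}{68688 + \frac{23}{2}} = \frac{1}{\frac{137399}{2}} = \frac{2}{137399}$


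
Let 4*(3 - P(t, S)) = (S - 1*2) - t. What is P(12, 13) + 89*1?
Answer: 369/4 ≈ 92.250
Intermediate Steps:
P(t, S) = 7/2 - S/4 + t/4 (P(t, S) = 3 - ((S - 1*2) - t)/4 = 3 - ((S - 2) - t)/4 = 3 - ((-2 + S) - t)/4 = 3 - (-2 + S - t)/4 = 3 + (½ - S/4 + t/4) = 7/2 - S/4 + t/4)
P(12, 13) + 89*1 = (7/2 - ¼*13 + (¼)*12) + 89*1 = (7/2 - 13/4 + 3) + 89 = 13/4 + 89 = 369/4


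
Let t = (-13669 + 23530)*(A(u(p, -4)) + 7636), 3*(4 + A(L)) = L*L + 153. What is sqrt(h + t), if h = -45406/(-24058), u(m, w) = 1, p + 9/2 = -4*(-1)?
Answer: sqrt(10963007075353737)/12029 ≈ 8704.3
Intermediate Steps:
p = -1/2 (p = -9/2 - 4*(-1) = -9/2 + 4 = -1/2 ≈ -0.50000)
A(L) = 47 + L**2/3 (A(L) = -4 + (L*L + 153)/3 = -4 + (L**2 + 153)/3 = -4 + (153 + L**2)/3 = -4 + (51 + L**2/3) = 47 + L**2/3)
t = 75765350 (t = (-13669 + 23530)*((47 + (1/3)*1**2) + 7636) = 9861*((47 + (1/3)*1) + 7636) = 9861*((47 + 1/3) + 7636) = 9861*(142/3 + 7636) = 9861*(23050/3) = 75765350)
h = 22703/12029 (h = -45406*(-1/24058) = 22703/12029 ≈ 1.8874)
sqrt(h + t) = sqrt(22703/12029 + 75765350) = sqrt(911381417853/12029) = sqrt(10963007075353737)/12029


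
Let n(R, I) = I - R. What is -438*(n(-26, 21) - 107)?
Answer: 26280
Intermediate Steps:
-438*(n(-26, 21) - 107) = -438*((21 - 1*(-26)) - 107) = -438*((21 + 26) - 107) = -438*(47 - 107) = -438*(-60) = 26280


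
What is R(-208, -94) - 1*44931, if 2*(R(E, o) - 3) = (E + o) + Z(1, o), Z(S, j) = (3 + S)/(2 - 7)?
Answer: -225397/5 ≈ -45079.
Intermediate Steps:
Z(S, j) = -⅗ - S/5 (Z(S, j) = (3 + S)/(-5) = (3 + S)*(-⅕) = -⅗ - S/5)
R(E, o) = 13/5 + E/2 + o/2 (R(E, o) = 3 + ((E + o) + (-⅗ - ⅕*1))/2 = 3 + ((E + o) + (-⅗ - ⅕))/2 = 3 + ((E + o) - ⅘)/2 = 3 + (-⅘ + E + o)/2 = 3 + (-⅖ + E/2 + o/2) = 13/5 + E/2 + o/2)
R(-208, -94) - 1*44931 = (13/5 + (½)*(-208) + (½)*(-94)) - 1*44931 = (13/5 - 104 - 47) - 44931 = -742/5 - 44931 = -225397/5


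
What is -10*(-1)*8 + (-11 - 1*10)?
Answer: 59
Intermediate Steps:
-10*(-1)*8 + (-11 - 1*10) = 10*8 + (-11 - 10) = 80 - 21 = 59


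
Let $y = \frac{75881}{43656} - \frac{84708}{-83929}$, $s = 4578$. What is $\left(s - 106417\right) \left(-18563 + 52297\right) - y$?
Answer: $- \frac{740438572876655713}{215529672} \approx -3.4354 \cdot 10^{9}$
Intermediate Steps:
$y = \frac{592154641}{215529672}$ ($y = 75881 \cdot \frac{1}{43656} - - \frac{84708}{83929} = \frac{75881}{43656} + \frac{84708}{83929} = \frac{592154641}{215529672} \approx 2.7474$)
$\left(s - 106417\right) \left(-18563 + 52297\right) - y = \left(4578 - 106417\right) \left(-18563 + 52297\right) - \frac{592154641}{215529672} = \left(-101839\right) 33734 - \frac{592154641}{215529672} = -3435436826 - \frac{592154641}{215529672} = - \frac{740438572876655713}{215529672}$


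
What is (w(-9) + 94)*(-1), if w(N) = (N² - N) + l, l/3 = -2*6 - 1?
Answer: -145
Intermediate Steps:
l = -39 (l = 3*(-2*6 - 1) = 3*(-12 - 1) = 3*(-13) = -39)
w(N) = -39 + N² - N (w(N) = (N² - N) - 39 = -39 + N² - N)
(w(-9) + 94)*(-1) = ((-39 + (-9)² - 1*(-9)) + 94)*(-1) = ((-39 + 81 + 9) + 94)*(-1) = (51 + 94)*(-1) = 145*(-1) = -145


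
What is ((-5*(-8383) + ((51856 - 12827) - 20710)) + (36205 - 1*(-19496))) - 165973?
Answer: -50038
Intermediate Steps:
((-5*(-8383) + ((51856 - 12827) - 20710)) + (36205 - 1*(-19496))) - 165973 = ((41915 + (39029 - 20710)) + (36205 + 19496)) - 165973 = ((41915 + 18319) + 55701) - 165973 = (60234 + 55701) - 165973 = 115935 - 165973 = -50038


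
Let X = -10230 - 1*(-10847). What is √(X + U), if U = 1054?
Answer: √1671 ≈ 40.878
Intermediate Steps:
X = 617 (X = -10230 + 10847 = 617)
√(X + U) = √(617 + 1054) = √1671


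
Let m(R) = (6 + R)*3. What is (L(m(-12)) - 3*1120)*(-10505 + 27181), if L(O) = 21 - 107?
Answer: -57465496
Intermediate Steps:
m(R) = 18 + 3*R
L(O) = -86
(L(m(-12)) - 3*1120)*(-10505 + 27181) = (-86 - 3*1120)*(-10505 + 27181) = (-86 - 3360)*16676 = -3446*16676 = -57465496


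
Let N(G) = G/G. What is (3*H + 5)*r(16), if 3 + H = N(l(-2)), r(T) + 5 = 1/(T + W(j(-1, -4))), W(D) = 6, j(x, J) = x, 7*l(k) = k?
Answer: 109/22 ≈ 4.9545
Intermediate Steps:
l(k) = k/7
N(G) = 1
r(T) = -5 + 1/(6 + T) (r(T) = -5 + 1/(T + 6) = -5 + 1/(6 + T))
H = -2 (H = -3 + 1 = -2)
(3*H + 5)*r(16) = (3*(-2) + 5)*((-29 - 5*16)/(6 + 16)) = (-6 + 5)*((-29 - 80)/22) = -(-109)/22 = -1*(-109/22) = 109/22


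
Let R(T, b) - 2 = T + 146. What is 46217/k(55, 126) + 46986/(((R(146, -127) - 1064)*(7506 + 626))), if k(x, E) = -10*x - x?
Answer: -2631114931/34439020 ≈ -76.399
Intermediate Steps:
R(T, b) = 148 + T (R(T, b) = 2 + (T + 146) = 2 + (146 + T) = 148 + T)
k(x, E) = -11*x
46217/k(55, 126) + 46986/(((R(146, -127) - 1064)*(7506 + 626))) = 46217/((-11*55)) + 46986/((((148 + 146) - 1064)*(7506 + 626))) = 46217/(-605) + 46986/(((294 - 1064)*8132)) = 46217*(-1/605) + 46986/((-770*8132)) = -46217/605 + 46986/(-6261640) = -46217/605 + 46986*(-1/6261640) = -46217/605 - 23493/3130820 = -2631114931/34439020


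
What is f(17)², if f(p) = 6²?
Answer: 1296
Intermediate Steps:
f(p) = 36
f(17)² = 36² = 1296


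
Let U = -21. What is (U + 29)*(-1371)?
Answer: -10968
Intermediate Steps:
(U + 29)*(-1371) = (-21 + 29)*(-1371) = 8*(-1371) = -10968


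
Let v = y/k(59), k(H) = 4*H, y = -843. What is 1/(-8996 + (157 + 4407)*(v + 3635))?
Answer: 59/977325633 ≈ 6.0369e-8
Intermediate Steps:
v = -843/236 (v = -843/(4*59) = -843/236 ≈ -3.5720)
1/(-8996 + (157 + 4407)*(v + 3635)) = 1/(-8996 + (157 + 4407)*(-843/236 + 3635)) = 1/(-8996 + 4564*(857017/236)) = 1/(-8996 + 977856397/59) = 1/(977325633/59) = 59/977325633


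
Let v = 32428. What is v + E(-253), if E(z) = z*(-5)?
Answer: 33693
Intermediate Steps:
E(z) = -5*z
v + E(-253) = 32428 - 5*(-253) = 32428 + 1265 = 33693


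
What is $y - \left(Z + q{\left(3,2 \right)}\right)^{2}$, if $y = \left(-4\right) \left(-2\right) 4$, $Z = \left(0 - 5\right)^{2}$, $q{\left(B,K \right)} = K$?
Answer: $-697$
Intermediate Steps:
$Z = 25$ ($Z = \left(-5\right)^{2} = 25$)
$y = 32$ ($y = 8 \cdot 4 = 32$)
$y - \left(Z + q{\left(3,2 \right)}\right)^{2} = 32 - \left(25 + 2\right)^{2} = 32 - 27^{2} = 32 - 729 = -697$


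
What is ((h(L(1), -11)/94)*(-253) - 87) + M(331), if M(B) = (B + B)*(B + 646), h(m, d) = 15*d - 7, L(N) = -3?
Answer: 30416047/47 ≈ 6.4715e+5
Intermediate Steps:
h(m, d) = -7 + 15*d
M(B) = 2*B*(646 + B) (M(B) = (2*B)*(646 + B) = 2*B*(646 + B))
((h(L(1), -11)/94)*(-253) - 87) + M(331) = (((-7 + 15*(-11))/94)*(-253) - 87) + 2*331*(646 + 331) = (((-7 - 165)*(1/94))*(-253) - 87) + 2*331*977 = (-172*1/94*(-253) - 87) + 646774 = (-86/47*(-253) - 87) + 646774 = (21758/47 - 87) + 646774 = 17669/47 + 646774 = 30416047/47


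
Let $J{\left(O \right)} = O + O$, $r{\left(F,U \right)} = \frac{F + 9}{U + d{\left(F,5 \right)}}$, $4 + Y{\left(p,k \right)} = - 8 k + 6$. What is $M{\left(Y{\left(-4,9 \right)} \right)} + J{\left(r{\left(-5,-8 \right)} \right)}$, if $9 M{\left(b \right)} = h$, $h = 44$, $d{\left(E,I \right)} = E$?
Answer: $\frac{500}{117} \approx 4.2735$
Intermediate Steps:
$Y{\left(p,k \right)} = 2 - 8 k$ ($Y{\left(p,k \right)} = -4 - \left(-6 + 8 k\right) = 2 - 8 k$)
$M{\left(b \right)} = \frac{44}{9}$ ($M{\left(b \right)} = \frac{1}{9} \cdot 44 = \frac{44}{9}$)
$r{\left(F,U \right)} = \frac{9 + F}{F + U}$ ($r{\left(F,U \right)} = \frac{F + 9}{U + F} = \frac{9 + F}{F + U}$)
$J{\left(O \right)} = 2 O$
$M{\left(Y{\left(-4,9 \right)} \right)} + J{\left(r{\left(-5,-8 \right)} \right)} = \frac{44}{9} + 2 \frac{9 - 5}{-5 - 8} = \frac{44}{9} + 2 \frac{1}{-13} \cdot 4 = \frac{44}{9} + 2 \left(\left(- \frac{1}{13}\right) 4\right) = \frac{44}{9} + 2 \left(- \frac{4}{13}\right) = \frac{44}{9} - \frac{8}{13} = \frac{500}{117}$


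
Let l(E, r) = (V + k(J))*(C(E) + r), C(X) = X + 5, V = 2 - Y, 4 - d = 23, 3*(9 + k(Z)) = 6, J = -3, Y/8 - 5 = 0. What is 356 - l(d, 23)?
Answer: 761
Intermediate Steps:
Y = 40 (Y = 40 + 8*0 = 40 + 0 = 40)
k(Z) = -7 (k(Z) = -9 + (1/3)*6 = -9 + 2 = -7)
d = -19 (d = 4 - 1*23 = 4 - 23 = -19)
V = -38 (V = 2 - 1*40 = 2 - 40 = -38)
C(X) = 5 + X
l(E, r) = -225 - 45*E - 45*r (l(E, r) = (-38 - 7)*((5 + E) + r) = -45*(5 + E + r) = -225 - 45*E - 45*r)
356 - l(d, 23) = 356 - (-225 - 45*(-19) - 45*23) = 356 - (-225 + 855 - 1035) = 356 - 1*(-405) = 356 + 405 = 761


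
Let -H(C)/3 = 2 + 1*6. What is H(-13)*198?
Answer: -4752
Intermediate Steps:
H(C) = -24 (H(C) = -3*(2 + 1*6) = -3*(2 + 6) = -3*8 = -24)
H(-13)*198 = -24*198 = -4752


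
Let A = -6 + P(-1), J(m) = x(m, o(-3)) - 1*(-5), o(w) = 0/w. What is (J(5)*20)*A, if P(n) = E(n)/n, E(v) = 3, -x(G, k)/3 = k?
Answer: -900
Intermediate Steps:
o(w) = 0
x(G, k) = -3*k
P(n) = 3/n
J(m) = 5 (J(m) = -3*0 - 1*(-5) = 0 + 5 = 5)
A = -9 (A = -6 + 3/(-1) = -6 + 3*(-1) = -6 - 3 = -9)
(J(5)*20)*A = (5*20)*(-9) = 100*(-9) = -900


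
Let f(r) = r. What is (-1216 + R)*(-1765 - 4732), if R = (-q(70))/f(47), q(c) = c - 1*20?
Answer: 371641394/47 ≈ 7.9073e+6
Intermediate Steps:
q(c) = -20 + c (q(c) = c - 20 = -20 + c)
R = -50/47 (R = -(-20 + 70)/47 = -1*50*(1/47) = -50*1/47 = -50/47 ≈ -1.0638)
(-1216 + R)*(-1765 - 4732) = (-1216 - 50/47)*(-1765 - 4732) = -57202/47*(-6497) = 371641394/47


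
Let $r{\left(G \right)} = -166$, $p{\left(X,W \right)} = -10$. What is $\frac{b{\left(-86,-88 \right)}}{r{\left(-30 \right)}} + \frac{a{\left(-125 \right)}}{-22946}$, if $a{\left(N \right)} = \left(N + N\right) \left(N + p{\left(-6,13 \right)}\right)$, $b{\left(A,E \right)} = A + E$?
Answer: $- \frac{402474}{952259} \approx -0.42265$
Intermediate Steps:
$a{\left(N \right)} = 2 N \left(-10 + N\right)$ ($a{\left(N \right)} = \left(N + N\right) \left(N - 10\right) = 2 N \left(-10 + N\right)$)
$\frac{b{\left(-86,-88 \right)}}{r{\left(-30 \right)}} + \frac{a{\left(-125 \right)}}{-22946} = \frac{-86 - 88}{-166} + \frac{2 \left(-125\right) \left(-10 - 125\right)}{-22946} = \left(-174\right) \left(- \frac{1}{166}\right) + 2 \left(-125\right) \left(-135\right) \left(- \frac{1}{22946}\right) = \frac{87}{83} + 33750 \left(- \frac{1}{22946}\right) = \frac{87}{83} - \frac{16875}{11473} = - \frac{402474}{952259}$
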